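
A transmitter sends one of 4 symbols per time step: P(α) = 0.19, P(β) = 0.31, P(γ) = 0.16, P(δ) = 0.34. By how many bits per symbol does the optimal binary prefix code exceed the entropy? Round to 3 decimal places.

0.069 bits

Entropy H = −Σ p log₂ p ≈ 1.9312 bits.
Huffman merges: 4/25+19/100→7/20; 31/100+17/50→13/20; 7/20+13/20→1. L = 2 ≈ 2.0000.
L − H = 2.0000 − 1.9312 = 0.069 bits.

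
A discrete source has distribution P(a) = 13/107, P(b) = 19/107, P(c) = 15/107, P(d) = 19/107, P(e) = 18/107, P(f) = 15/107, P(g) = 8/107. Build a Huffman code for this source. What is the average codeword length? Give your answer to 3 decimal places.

2.822 bits/symbol

Repeatedly combine the two least-probable nodes; the expected code length is the sum of the merged weights.
merge 8/107 + 13/107 → 21/107
merge 15/107 + 15/107 → 30/107
merge 18/107 + 19/107 → 37/107
merge 19/107 + 21/107 → 40/107
merge 30/107 + 37/107 → 67/107
merge 40/107 + 67/107 → 1
L = 21/107 + 30/107 + 37/107 + 40/107 + 67/107 + 1 = 302/107 ≈ 2.822 bits/symbol.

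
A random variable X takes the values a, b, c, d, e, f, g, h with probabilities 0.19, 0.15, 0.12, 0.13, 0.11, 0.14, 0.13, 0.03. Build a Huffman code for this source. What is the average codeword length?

Repeatedly combine the two least-probable nodes; the expected code length is the sum of the merged weights.
merge 3/100 + 11/100 → 7/50
merge 3/25 + 13/100 → 1/4
merge 13/100 + 7/50 → 27/100
merge 7/50 + 3/20 → 29/100
merge 19/100 + 1/4 → 11/25
merge 27/100 + 29/100 → 14/25
merge 11/25 + 14/25 → 1
L = 7/50 + 1/4 + 27/100 + 29/100 + 11/25 + 14/25 + 1 = 59/20 = 2.95 bits/symbol.

2.95 bits/symbol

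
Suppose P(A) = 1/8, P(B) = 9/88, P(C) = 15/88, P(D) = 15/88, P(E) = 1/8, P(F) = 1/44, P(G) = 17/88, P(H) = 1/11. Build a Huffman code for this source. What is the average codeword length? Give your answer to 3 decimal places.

Repeatedly combine the two least-probable nodes; the expected code length is the sum of the merged weights.
merge 1/44 + 1/11 → 5/44
merge 9/88 + 5/44 → 19/88
merge 1/8 + 1/8 → 1/4
merge 15/88 + 15/88 → 15/44
merge 17/88 + 19/88 → 9/22
merge 1/4 + 15/44 → 13/22
merge 9/22 + 13/22 → 1
L = 5/44 + 19/88 + 1/4 + 15/44 + 9/22 + 13/22 + 1 = 257/88 ≈ 2.920 bits/symbol.

2.920 bits/symbol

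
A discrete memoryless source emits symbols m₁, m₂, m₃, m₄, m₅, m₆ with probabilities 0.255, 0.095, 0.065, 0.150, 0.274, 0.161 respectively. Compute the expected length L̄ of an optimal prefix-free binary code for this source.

Repeatedly combine the two least-probable nodes; the expected code length is the sum of the merged weights.
merge 13/200 + 19/200 → 4/25
merge 3/20 + 4/25 → 31/100
merge 161/1000 + 51/200 → 52/125
merge 137/500 + 31/100 → 73/125
merge 52/125 + 73/125 → 1
L = 4/25 + 31/100 + 52/125 + 73/125 + 1 = 247/100 = 2.47 bits/symbol.

2.47 bits/symbol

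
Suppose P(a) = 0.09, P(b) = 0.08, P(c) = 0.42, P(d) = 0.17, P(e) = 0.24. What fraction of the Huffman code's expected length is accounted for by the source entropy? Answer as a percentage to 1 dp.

98.5%

Entropy H = −Σ p log₂ p ≈ 2.0585 bits.
Huffman merges: 2/25+9/100→17/100; 17/100+17/100→17/50; 6/25+17/50→29/50; 21/50+29/50→1. L = 209/100 ≈ 2.0900.
Efficiency = H/L = 2.0585/2.0900 = 98.5%.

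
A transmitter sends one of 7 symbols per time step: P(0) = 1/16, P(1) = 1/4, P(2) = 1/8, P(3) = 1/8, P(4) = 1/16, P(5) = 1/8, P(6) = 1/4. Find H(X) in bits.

Each probability is a power of 1/2, so log₂(1/p) is an integer.
H = Σ p·log₂(1/p) = 1/16·4 + 1/4·2 + 1/8·3 + 1/8·3 + 1/16·4 + 1/8·3 + 1/4·2 = 2.625 bits.

2.625 bits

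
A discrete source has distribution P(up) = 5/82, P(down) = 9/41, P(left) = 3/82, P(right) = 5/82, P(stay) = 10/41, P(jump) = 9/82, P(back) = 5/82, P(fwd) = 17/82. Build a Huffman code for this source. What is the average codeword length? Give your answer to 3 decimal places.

2.756 bits/symbol

Repeatedly combine the two least-probable nodes; the expected code length is the sum of the merged weights.
merge 3/82 + 5/82 → 4/41
merge 5/82 + 5/82 → 5/41
merge 4/41 + 9/82 → 17/82
merge 5/41 + 17/82 → 27/82
merge 17/82 + 9/41 → 35/82
merge 10/41 + 27/82 → 47/82
merge 35/82 + 47/82 → 1
L = 4/41 + 5/41 + 17/82 + 27/82 + 35/82 + 47/82 + 1 = 113/41 ≈ 2.756 bits/symbol.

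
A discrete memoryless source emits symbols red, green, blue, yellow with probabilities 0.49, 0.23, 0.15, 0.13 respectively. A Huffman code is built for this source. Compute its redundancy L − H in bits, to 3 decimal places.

0.005 bits

Entropy H = −Σ p log₂ p ≈ 1.7851 bits.
Huffman merges: 13/100+3/20→7/25; 23/100+7/25→51/100; 49/100+51/100→1. L = 179/100 ≈ 1.7900.
L − H = 1.7900 − 1.7851 = 0.005 bits.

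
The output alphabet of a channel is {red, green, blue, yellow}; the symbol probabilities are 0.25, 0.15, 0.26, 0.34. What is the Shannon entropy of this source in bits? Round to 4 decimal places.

1.9450 bits

H = −Σ pᵢ log₂ pᵢ.
−0.25·log₂(0.25) = 0.5000
−0.15·log₂(0.15) = 0.4105
−0.26·log₂(0.26) = 0.5053
−0.34·log₂(0.34) = 0.5292
Sum ≈ 1.9450 → 1.9450 bits.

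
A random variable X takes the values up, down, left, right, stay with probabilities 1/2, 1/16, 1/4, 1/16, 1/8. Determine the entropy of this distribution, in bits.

1.875 bits

Each probability is a power of 1/2, so log₂(1/p) is an integer.
H = Σ p·log₂(1/p) = 1/2·1 + 1/16·4 + 1/4·2 + 1/16·4 + 1/8·3 = 1.875 bits.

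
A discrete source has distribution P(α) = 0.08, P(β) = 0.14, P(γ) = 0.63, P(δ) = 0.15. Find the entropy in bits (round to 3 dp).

H = −Σ pᵢ log₂ pᵢ.
−0.08·log₂(0.08) = 0.2915
−0.14·log₂(0.14) = 0.3971
−0.63·log₂(0.63) = 0.4199
−0.15·log₂(0.15) = 0.4105
Sum ≈ 1.5191 → 1.519 bits.

1.519 bits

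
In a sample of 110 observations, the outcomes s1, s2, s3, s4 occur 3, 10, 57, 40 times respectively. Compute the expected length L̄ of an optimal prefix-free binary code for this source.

1.6 bits/symbol

Probabilities are the counts divided by 110.
Repeatedly combine the two least-probable nodes; the expected code length is the sum of the merged weights.
merge 3/110 + 1/11 → 13/110
merge 13/110 + 4/11 → 53/110
merge 53/110 + 57/110 → 1
L = 13/110 + 53/110 + 1 = 8/5 = 1.6 bits/symbol.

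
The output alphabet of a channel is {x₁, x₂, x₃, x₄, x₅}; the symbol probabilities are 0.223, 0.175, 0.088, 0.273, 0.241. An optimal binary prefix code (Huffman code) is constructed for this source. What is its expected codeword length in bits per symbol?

2.263 bits/symbol

Repeatedly combine the two least-probable nodes; the expected code length is the sum of the merged weights.
merge 11/125 + 7/40 → 263/1000
merge 223/1000 + 241/1000 → 58/125
merge 263/1000 + 273/1000 → 67/125
merge 58/125 + 67/125 → 1
L = 263/1000 + 58/125 + 67/125 + 1 = 2263/1000 = 2.263 bits/symbol.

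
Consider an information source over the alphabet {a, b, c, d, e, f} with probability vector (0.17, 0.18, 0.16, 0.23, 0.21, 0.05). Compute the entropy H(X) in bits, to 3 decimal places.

2.479 bits

H = −Σ pᵢ log₂ pᵢ.
−0.17·log₂(0.17) = 0.4346
−0.18·log₂(0.18) = 0.4453
−0.16·log₂(0.16) = 0.4230
−0.23·log₂(0.23) = 0.4877
−0.21·log₂(0.21) = 0.4728
−0.05·log₂(0.05) = 0.2161
Sum ≈ 2.4795 → 2.479 bits.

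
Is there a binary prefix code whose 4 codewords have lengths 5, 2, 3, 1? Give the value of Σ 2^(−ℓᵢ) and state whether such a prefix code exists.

0.90625; yes

With common denominator 2^5 = 32: Σ 2^(−ℓᵢ) = 1/32 + 8/32 + 4/32 + 16/32 = 29/32 = 0.90625.
Kraft's inequality requires Σ ≤ 1; here Σ = 0.90625 ≤ 1, so such a prefix code exists.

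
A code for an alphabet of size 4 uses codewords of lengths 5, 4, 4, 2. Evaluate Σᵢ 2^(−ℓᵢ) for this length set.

0.40625

With common denominator 2^5 = 32: Σ 2^(−ℓᵢ) = 1/32 + 2/32 + 2/32 + 8/32 = 13/32 = 0.40625.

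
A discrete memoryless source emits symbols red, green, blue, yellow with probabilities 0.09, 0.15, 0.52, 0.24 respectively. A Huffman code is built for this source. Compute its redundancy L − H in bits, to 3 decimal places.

0.012 bits

Entropy H = −Σ p log₂ p ≈ 1.7079 bits.
Huffman merges: 9/100+3/20→6/25; 6/25+6/25→12/25; 12/25+13/25→1. L = 43/25 ≈ 1.7200.
L − H = 1.7200 − 1.7079 = 0.012 bits.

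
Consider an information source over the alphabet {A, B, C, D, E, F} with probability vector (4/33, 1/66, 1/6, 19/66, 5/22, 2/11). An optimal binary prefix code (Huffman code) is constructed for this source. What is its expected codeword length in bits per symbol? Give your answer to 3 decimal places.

Repeatedly combine the two least-probable nodes; the expected code length is the sum of the merged weights.
merge 1/66 + 4/33 → 3/22
merge 3/22 + 1/6 → 10/33
merge 2/11 + 5/22 → 9/22
merge 19/66 + 10/33 → 13/22
merge 9/22 + 13/22 → 1
L = 3/22 + 10/33 + 9/22 + 13/22 + 1 = 161/66 ≈ 2.439 bits/symbol.

2.439 bits/symbol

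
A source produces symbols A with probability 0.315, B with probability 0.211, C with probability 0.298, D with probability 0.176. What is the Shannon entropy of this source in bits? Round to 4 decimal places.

H = −Σ pᵢ log₂ pᵢ.
−0.315·log₂(0.315) = 0.5250
−0.211·log₂(0.211) = 0.4736
−0.298·log₂(0.298) = 0.5205
−0.176·log₂(0.176) = 0.4411
Sum ≈ 1.9602 → 1.9602 bits.

1.9602 bits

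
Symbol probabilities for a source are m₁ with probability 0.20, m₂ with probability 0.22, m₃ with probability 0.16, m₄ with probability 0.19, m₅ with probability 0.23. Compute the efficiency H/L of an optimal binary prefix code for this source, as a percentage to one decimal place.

Entropy H = −Σ p log₂ p ≈ 2.3109 bits.
Huffman merges: 4/25+19/100→7/20; 1/5+11/50→21/50; 23/100+7/20→29/50; 21/50+29/50→1. L = 47/20 ≈ 2.3500.
Efficiency = H/L = 2.3109/2.3500 = 98.3%.

98.3%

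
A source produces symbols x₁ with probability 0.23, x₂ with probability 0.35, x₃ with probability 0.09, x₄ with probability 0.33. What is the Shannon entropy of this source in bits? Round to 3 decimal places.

1.858 bits

H = −Σ pᵢ log₂ pᵢ.
−0.23·log₂(0.23) = 0.4877
−0.35·log₂(0.35) = 0.5301
−0.09·log₂(0.09) = 0.3127
−0.33·log₂(0.33) = 0.5278
Sum ≈ 1.8582 → 1.858 bits.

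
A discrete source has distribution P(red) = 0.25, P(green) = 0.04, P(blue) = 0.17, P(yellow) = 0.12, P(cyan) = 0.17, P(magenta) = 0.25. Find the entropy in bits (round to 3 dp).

2.422 bits

H = −Σ pᵢ log₂ pᵢ.
−0.25·log₂(0.25) = 0.5000
−0.04·log₂(0.04) = 0.1858
−0.17·log₂(0.17) = 0.4346
−0.12·log₂(0.12) = 0.3671
−0.17·log₂(0.17) = 0.4346
−0.25·log₂(0.25) = 0.5000
Sum ≈ 2.4220 → 2.422 bits.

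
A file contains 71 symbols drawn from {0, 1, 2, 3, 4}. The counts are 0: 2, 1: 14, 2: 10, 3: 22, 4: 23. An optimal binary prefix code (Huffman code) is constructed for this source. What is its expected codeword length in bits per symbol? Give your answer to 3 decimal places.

Probabilities are the counts divided by 71.
Repeatedly combine the two least-probable nodes; the expected code length is the sum of the merged weights.
merge 2/71 + 10/71 → 12/71
merge 12/71 + 14/71 → 26/71
merge 22/71 + 23/71 → 45/71
merge 26/71 + 45/71 → 1
L = 12/71 + 26/71 + 45/71 + 1 = 154/71 ≈ 2.169 bits/symbol.

2.169 bits/symbol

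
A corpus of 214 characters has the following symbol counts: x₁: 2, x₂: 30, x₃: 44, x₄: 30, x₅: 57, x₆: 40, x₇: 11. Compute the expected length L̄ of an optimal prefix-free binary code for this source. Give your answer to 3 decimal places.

Probabilities are the counts divided by 214.
Repeatedly combine the two least-probable nodes; the expected code length is the sum of the merged weights.
merge 1/107 + 11/214 → 13/214
merge 13/214 + 15/107 → 43/214
merge 15/107 + 20/107 → 35/107
merge 43/214 + 22/107 → 87/214
merge 57/214 + 35/107 → 127/214
merge 87/214 + 127/214 → 1
L = 13/214 + 43/214 + 35/107 + 87/214 + 127/214 + 1 = 277/107 ≈ 2.589 bits/symbol.

2.589 bits/symbol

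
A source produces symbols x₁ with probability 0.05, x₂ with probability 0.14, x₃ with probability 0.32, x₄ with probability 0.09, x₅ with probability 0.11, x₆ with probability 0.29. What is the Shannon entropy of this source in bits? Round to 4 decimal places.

2.3201 bits

H = −Σ pᵢ log₂ pᵢ.
−0.05·log₂(0.05) = 0.2161
−0.14·log₂(0.14) = 0.3971
−0.32·log₂(0.32) = 0.5260
−0.09·log₂(0.09) = 0.3127
−0.11·log₂(0.11) = 0.3503
−0.29·log₂(0.29) = 0.5179
Sum ≈ 2.3201 → 2.3201 bits.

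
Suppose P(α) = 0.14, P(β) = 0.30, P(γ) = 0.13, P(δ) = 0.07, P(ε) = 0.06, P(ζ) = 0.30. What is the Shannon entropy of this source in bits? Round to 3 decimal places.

2.334 bits

H = −Σ pᵢ log₂ pᵢ.
−0.14·log₂(0.14) = 0.3971
−0.30·log₂(0.30) = 0.5211
−0.13·log₂(0.13) = 0.3826
−0.07·log₂(0.07) = 0.2686
−0.06·log₂(0.06) = 0.2435
−0.30·log₂(0.30) = 0.5211
Sum ≈ 2.3340 → 2.334 bits.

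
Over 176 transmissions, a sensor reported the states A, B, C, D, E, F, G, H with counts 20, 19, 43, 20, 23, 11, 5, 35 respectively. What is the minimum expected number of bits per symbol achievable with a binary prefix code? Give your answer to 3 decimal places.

Probabilities are the counts divided by 176.
Repeatedly combine the two least-probable nodes; the expected code length is the sum of the merged weights.
merge 5/176 + 1/16 → 1/11
merge 1/11 + 19/176 → 35/176
merge 5/44 + 5/44 → 5/22
merge 23/176 + 35/176 → 29/88
merge 35/176 + 5/22 → 75/176
merge 43/176 + 29/88 → 101/176
merge 75/176 + 101/176 → 1
L = 1/11 + 35/176 + 5/22 + 29/88 + 75/176 + 101/176 + 1 = 501/176 ≈ 2.847 bits/symbol.

2.847 bits/symbol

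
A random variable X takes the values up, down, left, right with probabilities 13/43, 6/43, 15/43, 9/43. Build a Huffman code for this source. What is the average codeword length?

2 bits/symbol

Repeatedly combine the two least-probable nodes; the expected code length is the sum of the merged weights.
merge 6/43 + 9/43 → 15/43
merge 13/43 + 15/43 → 28/43
merge 15/43 + 28/43 → 1
L = 15/43 + 28/43 + 1 = 2 bits/symbol.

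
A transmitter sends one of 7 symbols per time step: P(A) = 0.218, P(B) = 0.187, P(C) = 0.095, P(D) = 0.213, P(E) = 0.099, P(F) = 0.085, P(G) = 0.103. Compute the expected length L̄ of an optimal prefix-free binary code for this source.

2.749 bits/symbol

Repeatedly combine the two least-probable nodes; the expected code length is the sum of the merged weights.
merge 17/200 + 19/200 → 9/50
merge 99/1000 + 103/1000 → 101/500
merge 9/50 + 187/1000 → 367/1000
merge 101/500 + 213/1000 → 83/200
merge 109/500 + 367/1000 → 117/200
merge 83/200 + 117/200 → 1
L = 9/50 + 101/500 + 367/1000 + 83/200 + 117/200 + 1 = 2749/1000 = 2.749 bits/symbol.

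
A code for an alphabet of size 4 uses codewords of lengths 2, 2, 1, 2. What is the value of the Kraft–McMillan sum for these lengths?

With common denominator 2^2 = 4: Σ 2^(−ℓᵢ) = 1/4 + 1/4 + 2/4 + 1/4 = 5/4 = 1.25.

1.25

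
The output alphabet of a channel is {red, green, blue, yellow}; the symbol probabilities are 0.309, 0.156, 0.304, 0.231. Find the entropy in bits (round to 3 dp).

H = −Σ pᵢ log₂ pᵢ.
−0.309·log₂(0.309) = 0.5235
−0.156·log₂(0.156) = 0.4181
−0.304·log₂(0.304) = 0.5222
−0.231·log₂(0.231) = 0.4883
Sum ≈ 1.9523 → 1.952 bits.

1.952 bits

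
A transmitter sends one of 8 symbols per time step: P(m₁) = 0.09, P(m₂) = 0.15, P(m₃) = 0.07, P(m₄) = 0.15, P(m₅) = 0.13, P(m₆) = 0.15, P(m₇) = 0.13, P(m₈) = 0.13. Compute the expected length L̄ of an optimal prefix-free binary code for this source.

Repeatedly combine the two least-probable nodes; the expected code length is the sum of the merged weights.
merge 7/100 + 9/100 → 4/25
merge 13/100 + 13/100 → 13/50
merge 13/100 + 3/20 → 7/25
merge 3/20 + 3/20 → 3/10
merge 4/25 + 13/50 → 21/50
merge 7/25 + 3/10 → 29/50
merge 21/50 + 29/50 → 1
L = 4/25 + 13/50 + 7/25 + 3/10 + 21/50 + 29/50 + 1 = 3 bits/symbol.

3 bits/symbol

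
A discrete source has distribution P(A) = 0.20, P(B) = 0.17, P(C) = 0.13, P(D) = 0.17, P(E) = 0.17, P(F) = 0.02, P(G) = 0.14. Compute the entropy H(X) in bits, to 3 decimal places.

H = −Σ pᵢ log₂ pᵢ.
−0.20·log₂(0.20) = 0.4644
−0.17·log₂(0.17) = 0.4346
−0.13·log₂(0.13) = 0.3826
−0.17·log₂(0.17) = 0.4346
−0.17·log₂(0.17) = 0.4346
−0.02·log₂(0.02) = 0.1129
−0.14·log₂(0.14) = 0.3971
Sum ≈ 2.6608 → 2.661 bits.

2.661 bits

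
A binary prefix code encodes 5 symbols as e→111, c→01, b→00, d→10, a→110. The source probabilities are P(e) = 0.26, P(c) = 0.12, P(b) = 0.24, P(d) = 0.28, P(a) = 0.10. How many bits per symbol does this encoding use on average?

L̄ = Σ pᵢ·ℓᵢ = 0.26·3 + 0.12·2 + 0.24·2 + 0.28·2 + 0.10·3 = 2.36 bits/symbol.

2.36 bits/symbol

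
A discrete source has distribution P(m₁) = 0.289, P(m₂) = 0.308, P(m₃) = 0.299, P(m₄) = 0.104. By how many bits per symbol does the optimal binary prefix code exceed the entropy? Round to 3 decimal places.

Entropy H = −Σ p log₂ p ≈ 1.9012 bits.
Huffman merges: 13/125+289/1000→393/1000; 299/1000+77/250→607/1000; 393/1000+607/1000→1. L = 2 ≈ 2.0000.
L − H = 2.0000 − 1.9012 = 0.099 bits.

0.099 bits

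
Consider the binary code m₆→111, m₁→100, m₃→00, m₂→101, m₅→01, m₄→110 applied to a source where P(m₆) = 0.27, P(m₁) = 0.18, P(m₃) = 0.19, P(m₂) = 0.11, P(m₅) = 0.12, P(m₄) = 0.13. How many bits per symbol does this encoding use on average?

L̄ = Σ pᵢ·ℓᵢ = 0.27·3 + 0.18·3 + 0.19·2 + 0.11·3 + 0.12·2 + 0.13·3 = 2.69 bits/symbol.

2.69 bits/symbol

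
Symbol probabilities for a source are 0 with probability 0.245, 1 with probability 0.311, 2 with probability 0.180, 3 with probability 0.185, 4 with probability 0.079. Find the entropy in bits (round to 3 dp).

H = −Σ pᵢ log₂ pᵢ.
−0.245·log₂(0.245) = 0.4971
−0.311·log₂(0.311) = 0.5240
−0.180·log₂(0.180) = 0.4453
−0.185·log₂(0.185) = 0.4504
−0.079·log₂(0.079) = 0.2893
Sum ≈ 2.2062 → 2.206 bits.

2.206 bits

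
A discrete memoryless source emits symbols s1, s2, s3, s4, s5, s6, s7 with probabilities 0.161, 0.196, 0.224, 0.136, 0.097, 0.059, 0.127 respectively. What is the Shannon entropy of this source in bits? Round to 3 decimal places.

H = −Σ pᵢ log₂ pᵢ.
−0.161·log₂(0.161) = 0.4242
−0.196·log₂(0.196) = 0.4608
−0.224·log₂(0.224) = 0.4835
−0.136·log₂(0.136) = 0.3915
−0.097·log₂(0.097) = 0.3265
−0.059·log₂(0.059) = 0.2409
−0.127·log₂(0.127) = 0.3781
Sum ≈ 2.7055 → 2.705 bits.

2.705 bits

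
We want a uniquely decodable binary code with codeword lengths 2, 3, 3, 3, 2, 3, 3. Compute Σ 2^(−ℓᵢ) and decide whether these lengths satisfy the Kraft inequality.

1.125; no

With common denominator 2^3 = 8: Σ 2^(−ℓᵢ) = 2/8 + 1/8 + 1/8 + 1/8 + 2/8 + 1/8 + 1/8 = 9/8 = 1.125.
Kraft's inequality requires Σ ≤ 1; here Σ = 1.125 > 1, so no such prefix code exists.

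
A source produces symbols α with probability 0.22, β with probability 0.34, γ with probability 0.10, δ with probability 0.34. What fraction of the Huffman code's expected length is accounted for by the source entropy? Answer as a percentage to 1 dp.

94.5%

Entropy H = −Σ p log₂ p ≈ 1.8711 bits.
Huffman merges: 1/10+11/50→8/25; 8/25+17/50→33/50; 17/50+33/50→1. L = 99/50 ≈ 1.9800.
Efficiency = H/L = 1.8711/1.9800 = 94.5%.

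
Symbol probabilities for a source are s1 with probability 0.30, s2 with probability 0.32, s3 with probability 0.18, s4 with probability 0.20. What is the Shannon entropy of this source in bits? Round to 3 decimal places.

H = −Σ pᵢ log₂ pᵢ.
−0.30·log₂(0.30) = 0.5211
−0.32·log₂(0.32) = 0.5260
−0.18·log₂(0.18) = 0.4453
−0.20·log₂(0.20) = 0.4644
Sum ≈ 1.9568 → 1.957 bits.

1.957 bits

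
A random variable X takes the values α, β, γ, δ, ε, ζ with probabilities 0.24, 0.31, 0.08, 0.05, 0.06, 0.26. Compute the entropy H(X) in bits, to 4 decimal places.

2.2744 bits

H = −Σ pᵢ log₂ pᵢ.
−0.24·log₂(0.24) = 0.4941
−0.31·log₂(0.31) = 0.5238
−0.08·log₂(0.08) = 0.2915
−0.05·log₂(0.05) = 0.2161
−0.06·log₂(0.06) = 0.2435
−0.26·log₂(0.26) = 0.5053
Sum ≈ 2.2744 → 2.2744 bits.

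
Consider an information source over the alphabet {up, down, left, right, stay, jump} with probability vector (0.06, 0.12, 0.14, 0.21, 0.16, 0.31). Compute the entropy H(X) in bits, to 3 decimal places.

2.427 bits

H = −Σ pᵢ log₂ pᵢ.
−0.06·log₂(0.06) = 0.2435
−0.12·log₂(0.12) = 0.3671
−0.14·log₂(0.14) = 0.3971
−0.21·log₂(0.21) = 0.4728
−0.16·log₂(0.16) = 0.4230
−0.31·log₂(0.31) = 0.5238
Sum ≈ 2.4273 → 2.427 bits.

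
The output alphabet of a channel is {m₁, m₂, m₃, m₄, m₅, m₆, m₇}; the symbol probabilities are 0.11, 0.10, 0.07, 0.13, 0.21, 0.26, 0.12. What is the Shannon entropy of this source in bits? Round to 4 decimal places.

2.6789 bits

H = −Σ pᵢ log₂ pᵢ.
−0.11·log₂(0.11) = 0.3503
−0.10·log₂(0.10) = 0.3322
−0.07·log₂(0.07) = 0.2686
−0.13·log₂(0.13) = 0.3826
−0.21·log₂(0.21) = 0.4728
−0.26·log₂(0.26) = 0.5053
−0.12·log₂(0.12) = 0.3671
Sum ≈ 2.6789 → 2.6789 bits.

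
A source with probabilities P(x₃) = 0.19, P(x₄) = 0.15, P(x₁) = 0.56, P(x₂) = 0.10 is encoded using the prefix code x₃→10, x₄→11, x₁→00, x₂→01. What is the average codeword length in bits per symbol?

2 bits/symbol

L̄ = Σ pᵢ·ℓᵢ = 0.19·2 + 0.15·2 + 0.56·2 + 0.10·2 = 2 bits/symbol.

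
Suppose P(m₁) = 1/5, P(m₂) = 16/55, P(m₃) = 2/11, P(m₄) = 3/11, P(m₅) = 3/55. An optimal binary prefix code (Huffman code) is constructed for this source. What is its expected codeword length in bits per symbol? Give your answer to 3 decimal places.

Repeatedly combine the two least-probable nodes; the expected code length is the sum of the merged weights.
merge 3/55 + 2/11 → 13/55
merge 1/5 + 13/55 → 24/55
merge 3/11 + 16/55 → 31/55
merge 24/55 + 31/55 → 1
L = 13/55 + 24/55 + 31/55 + 1 = 123/55 ≈ 2.236 bits/symbol.

2.236 bits/symbol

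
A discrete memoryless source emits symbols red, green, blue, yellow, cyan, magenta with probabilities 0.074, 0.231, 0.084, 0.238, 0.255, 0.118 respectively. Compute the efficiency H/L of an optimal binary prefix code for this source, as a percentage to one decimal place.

Entropy H = −Σ p log₂ p ≈ 2.4259 bits.
Huffman merges: 37/500+21/250→79/500; 59/500+79/500→69/250; 231/1000+119/500→469/1000; 51/200+69/250→531/1000; 469/1000+531/1000→1. L = 1217/500 ≈ 2.4340.
Efficiency = H/L = 2.4259/2.4340 = 99.7%.

99.7%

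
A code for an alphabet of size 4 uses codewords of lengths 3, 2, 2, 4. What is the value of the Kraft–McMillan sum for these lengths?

0.6875

With common denominator 2^4 = 16: Σ 2^(−ℓᵢ) = 2/16 + 4/16 + 4/16 + 1/16 = 11/16 = 0.6875.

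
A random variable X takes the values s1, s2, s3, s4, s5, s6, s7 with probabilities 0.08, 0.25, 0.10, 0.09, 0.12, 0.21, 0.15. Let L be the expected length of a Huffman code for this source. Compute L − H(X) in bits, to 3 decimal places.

0.023 bits

Entropy H = −Σ p log₂ p ≈ 2.6868 bits.
Huffman merges: 2/25+9/100→17/100; 1/10+3/25→11/50; 3/20+17/100→8/25; 21/100+11/50→43/100; 1/4+8/25→57/100; 43/100+57/100→1. L = 271/100 ≈ 2.7100.
L − H = 2.7100 − 2.6868 = 0.023 bits.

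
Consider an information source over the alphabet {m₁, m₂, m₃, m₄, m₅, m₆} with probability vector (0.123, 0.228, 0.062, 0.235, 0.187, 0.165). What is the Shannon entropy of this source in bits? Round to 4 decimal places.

2.4791 bits

H = −Σ pᵢ log₂ pᵢ.
−0.123·log₂(0.123) = 0.3719
−0.228·log₂(0.228) = 0.4863
−0.062·log₂(0.062) = 0.2487
−0.235·log₂(0.235) = 0.4910
−0.187·log₂(0.187) = 0.4523
−0.165·log₂(0.165) = 0.4289
Sum ≈ 2.4791 → 2.4791 bits.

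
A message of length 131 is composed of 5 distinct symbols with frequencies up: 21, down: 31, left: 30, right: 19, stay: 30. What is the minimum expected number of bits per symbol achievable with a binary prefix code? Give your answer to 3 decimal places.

Probabilities are the counts divided by 131.
Repeatedly combine the two least-probable nodes; the expected code length is the sum of the merged weights.
merge 19/131 + 21/131 → 40/131
merge 30/131 + 30/131 → 60/131
merge 31/131 + 40/131 → 71/131
merge 60/131 + 71/131 → 1
L = 40/131 + 60/131 + 71/131 + 1 = 302/131 ≈ 2.305 bits/symbol.

2.305 bits/symbol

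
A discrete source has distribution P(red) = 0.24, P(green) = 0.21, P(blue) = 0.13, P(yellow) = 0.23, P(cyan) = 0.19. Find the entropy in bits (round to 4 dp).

2.2925 bits

H = −Σ pᵢ log₂ pᵢ.
−0.24·log₂(0.24) = 0.4941
−0.21·log₂(0.21) = 0.4728
−0.13·log₂(0.13) = 0.3826
−0.23·log₂(0.23) = 0.4877
−0.19·log₂(0.19) = 0.4552
Sum ≈ 2.2925 → 2.2925 bits.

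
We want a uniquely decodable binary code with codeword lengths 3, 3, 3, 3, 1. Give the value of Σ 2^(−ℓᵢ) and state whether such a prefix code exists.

1; yes

With common denominator 2^3 = 8: Σ 2^(−ℓᵢ) = 1/8 + 1/8 + 1/8 + 1/8 + 4/8 = 8/8 = 1.
Kraft's inequality requires Σ ≤ 1; here Σ = 1 ≤ 1, so such a prefix code exists.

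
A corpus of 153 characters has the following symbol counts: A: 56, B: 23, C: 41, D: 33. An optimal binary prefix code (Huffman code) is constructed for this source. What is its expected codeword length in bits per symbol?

Probabilities are the counts divided by 153.
Repeatedly combine the two least-probable nodes; the expected code length is the sum of the merged weights.
merge 23/153 + 11/51 → 56/153
merge 41/153 + 56/153 → 97/153
merge 56/153 + 97/153 → 1
L = 56/153 + 97/153 + 1 = 2 bits/symbol.

2 bits/symbol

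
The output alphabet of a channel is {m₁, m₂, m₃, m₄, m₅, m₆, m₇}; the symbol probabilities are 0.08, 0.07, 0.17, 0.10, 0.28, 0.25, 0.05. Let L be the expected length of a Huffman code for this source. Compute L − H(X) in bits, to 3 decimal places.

0.033 bits

Entropy H = −Σ p log₂ p ≈ 2.5572 bits.
Huffman merges: 1/20+7/100→3/25; 2/25+1/10→9/50; 3/25+17/100→29/100; 9/50+1/4→43/100; 7/25+29/100→57/100; 43/100+57/100→1. L = 259/100 ≈ 2.5900.
L − H = 2.5900 − 2.5572 = 0.033 bits.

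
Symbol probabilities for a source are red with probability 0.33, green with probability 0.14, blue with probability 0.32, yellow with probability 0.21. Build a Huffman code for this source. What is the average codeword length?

Repeatedly combine the two least-probable nodes; the expected code length is the sum of the merged weights.
merge 7/50 + 21/100 → 7/20
merge 8/25 + 33/100 → 13/20
merge 7/20 + 13/20 → 1
L = 7/20 + 13/20 + 1 = 2 bits/symbol.

2 bits/symbol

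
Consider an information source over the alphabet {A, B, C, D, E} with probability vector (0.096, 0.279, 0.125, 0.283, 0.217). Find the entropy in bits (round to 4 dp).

2.2071 bits

H = −Σ pᵢ log₂ pᵢ.
−0.096·log₂(0.096) = 0.3246
−0.279·log₂(0.279) = 0.5138
−0.125·log₂(0.125) = 0.3750
−0.283·log₂(0.283) = 0.5154
−0.217·log₂(0.217) = 0.4783
Sum ≈ 2.2071 → 2.2071 bits.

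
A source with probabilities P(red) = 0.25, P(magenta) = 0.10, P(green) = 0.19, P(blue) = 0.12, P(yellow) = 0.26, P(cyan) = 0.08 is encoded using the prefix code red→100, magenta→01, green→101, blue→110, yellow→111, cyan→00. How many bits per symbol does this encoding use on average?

L̄ = Σ pᵢ·ℓᵢ = 0.25·3 + 0.10·2 + 0.19·3 + 0.12·3 + 0.26·3 + 0.08·2 = 2.82 bits/symbol.

2.82 bits/symbol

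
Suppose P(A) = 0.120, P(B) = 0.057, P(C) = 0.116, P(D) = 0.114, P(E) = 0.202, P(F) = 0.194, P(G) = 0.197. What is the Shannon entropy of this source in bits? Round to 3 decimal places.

H = −Σ pᵢ log₂ pᵢ.
−0.120·log₂(0.120) = 0.3671
−0.057·log₂(0.057) = 0.2356
−0.116·log₂(0.116) = 0.3605
−0.114·log₂(0.114) = 0.3571
−0.202·log₂(0.202) = 0.4661
−0.194·log₂(0.194) = 0.4590
−0.197·log₂(0.197) = 0.4617
Sum ≈ 2.7071 → 2.707 bits.

2.707 bits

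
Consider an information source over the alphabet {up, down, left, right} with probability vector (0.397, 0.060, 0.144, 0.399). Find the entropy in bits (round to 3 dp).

1.704 bits

H = −Σ pᵢ log₂ pᵢ.
−0.397·log₂(0.397) = 0.5291
−0.060·log₂(0.060) = 0.2435
−0.144·log₂(0.144) = 0.4026
−0.399·log₂(0.399) = 0.5289
Sum ≈ 1.7041 → 1.704 bits.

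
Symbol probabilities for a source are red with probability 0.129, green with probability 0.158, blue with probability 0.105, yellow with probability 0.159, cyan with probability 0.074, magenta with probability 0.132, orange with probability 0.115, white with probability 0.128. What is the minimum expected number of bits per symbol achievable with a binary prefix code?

3 bits/symbol

Repeatedly combine the two least-probable nodes; the expected code length is the sum of the merged weights.
merge 37/500 + 21/200 → 179/1000
merge 23/200 + 16/125 → 243/1000
merge 129/1000 + 33/250 → 261/1000
merge 79/500 + 159/1000 → 317/1000
merge 179/1000 + 243/1000 → 211/500
merge 261/1000 + 317/1000 → 289/500
merge 211/500 + 289/500 → 1
L = 179/1000 + 243/1000 + 261/1000 + 317/1000 + 211/500 + 289/500 + 1 = 3 bits/symbol.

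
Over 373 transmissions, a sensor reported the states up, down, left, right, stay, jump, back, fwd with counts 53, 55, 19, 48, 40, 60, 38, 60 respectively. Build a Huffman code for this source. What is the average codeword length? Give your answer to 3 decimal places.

2.992 bits/symbol

Probabilities are the counts divided by 373.
Repeatedly combine the two least-probable nodes; the expected code length is the sum of the merged weights.
merge 19/373 + 38/373 → 57/373
merge 40/373 + 48/373 → 88/373
merge 53/373 + 55/373 → 108/373
merge 57/373 + 60/373 → 117/373
merge 60/373 + 88/373 → 148/373
merge 108/373 + 117/373 → 225/373
merge 148/373 + 225/373 → 1
L = 57/373 + 88/373 + 108/373 + 117/373 + 148/373 + 225/373 + 1 = 1116/373 ≈ 2.992 bits/symbol.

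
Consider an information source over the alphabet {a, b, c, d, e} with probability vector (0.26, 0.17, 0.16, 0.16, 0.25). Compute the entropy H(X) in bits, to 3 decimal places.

2.286 bits

H = −Σ pᵢ log₂ pᵢ.
−0.26·log₂(0.26) = 0.5053
−0.17·log₂(0.17) = 0.4346
−0.16·log₂(0.16) = 0.4230
−0.16·log₂(0.16) = 0.4230
−0.25·log₂(0.25) = 0.5000
Sum ≈ 2.2859 → 2.286 bits.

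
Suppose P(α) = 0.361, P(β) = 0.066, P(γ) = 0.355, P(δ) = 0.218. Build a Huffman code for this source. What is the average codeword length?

Repeatedly combine the two least-probable nodes; the expected code length is the sum of the merged weights.
merge 33/500 + 109/500 → 71/250
merge 71/250 + 71/200 → 639/1000
merge 361/1000 + 639/1000 → 1
L = 71/250 + 639/1000 + 1 = 1923/1000 = 1.923 bits/symbol.

1.923 bits/symbol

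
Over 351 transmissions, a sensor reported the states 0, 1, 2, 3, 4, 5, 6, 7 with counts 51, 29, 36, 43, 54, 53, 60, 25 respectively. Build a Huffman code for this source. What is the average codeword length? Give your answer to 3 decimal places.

Probabilities are the counts divided by 351.
Repeatedly combine the two least-probable nodes; the expected code length is the sum of the merged weights.
merge 25/351 + 29/351 → 2/13
merge 4/39 + 43/351 → 79/351
merge 17/117 + 53/351 → 8/27
merge 2/13 + 2/13 → 4/13
merge 20/117 + 79/351 → 139/351
merge 8/27 + 4/13 → 212/351
merge 139/351 + 212/351 → 1
L = 2/13 + 79/351 + 8/27 + 4/13 + 139/351 + 212/351 + 1 = 349/117 ≈ 2.983 bits/symbol.

2.983 bits/symbol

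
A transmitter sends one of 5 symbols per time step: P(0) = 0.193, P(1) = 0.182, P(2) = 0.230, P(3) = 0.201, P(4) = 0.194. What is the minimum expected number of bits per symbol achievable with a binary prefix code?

2.375 bits/symbol

Repeatedly combine the two least-probable nodes; the expected code length is the sum of the merged weights.
merge 91/500 + 193/1000 → 3/8
merge 97/500 + 201/1000 → 79/200
merge 23/100 + 3/8 → 121/200
merge 79/200 + 121/200 → 1
L = 3/8 + 79/200 + 121/200 + 1 = 19/8 = 2.375 bits/symbol.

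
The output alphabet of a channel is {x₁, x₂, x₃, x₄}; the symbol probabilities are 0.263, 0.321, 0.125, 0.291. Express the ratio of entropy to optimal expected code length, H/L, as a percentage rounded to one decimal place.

96.3%

Entropy H = −Σ p log₂ p ≈ 1.9262 bits.
Huffman merges: 1/8+263/1000→97/250; 291/1000+321/1000→153/250; 97/250+153/250→1. L = 2 ≈ 2.0000.
Efficiency = H/L = 1.9262/2.0000 = 96.3%.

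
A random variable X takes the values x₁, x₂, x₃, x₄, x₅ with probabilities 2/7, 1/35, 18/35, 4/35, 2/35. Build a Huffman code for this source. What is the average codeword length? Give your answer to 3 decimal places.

1.771 bits/symbol

Repeatedly combine the two least-probable nodes; the expected code length is the sum of the merged weights.
merge 1/35 + 2/35 → 3/35
merge 3/35 + 4/35 → 1/5
merge 1/5 + 2/7 → 17/35
merge 17/35 + 18/35 → 1
L = 3/35 + 1/5 + 17/35 + 1 = 62/35 ≈ 1.771 bits/symbol.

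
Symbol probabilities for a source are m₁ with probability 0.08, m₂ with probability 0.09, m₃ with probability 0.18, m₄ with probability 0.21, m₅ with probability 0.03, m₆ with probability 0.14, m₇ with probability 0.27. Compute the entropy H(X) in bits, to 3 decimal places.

2.581 bits

H = −Σ pᵢ log₂ pᵢ.
−0.08·log₂(0.08) = 0.2915
−0.09·log₂(0.09) = 0.3127
−0.18·log₂(0.18) = 0.4453
−0.21·log₂(0.21) = 0.4728
−0.03·log₂(0.03) = 0.1518
−0.14·log₂(0.14) = 0.3971
−0.27·log₂(0.27) = 0.5100
Sum ≈ 2.5812 → 2.581 bits.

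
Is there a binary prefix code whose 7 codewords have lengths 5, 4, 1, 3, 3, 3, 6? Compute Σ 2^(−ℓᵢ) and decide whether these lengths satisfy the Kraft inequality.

0.984375; yes

With common denominator 2^6 = 64: Σ 2^(−ℓᵢ) = 2/64 + 4/64 + 32/64 + 8/64 + 8/64 + 8/64 + 1/64 = 63/64 = 0.984375.
Kraft's inequality requires Σ ≤ 1; here Σ = 0.984375 ≤ 1, so such a prefix code exists.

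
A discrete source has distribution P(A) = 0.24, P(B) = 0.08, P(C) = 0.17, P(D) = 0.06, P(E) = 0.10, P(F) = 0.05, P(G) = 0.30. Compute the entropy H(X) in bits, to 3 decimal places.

2.533 bits

H = −Σ pᵢ log₂ pᵢ.
−0.24·log₂(0.24) = 0.4941
−0.08·log₂(0.08) = 0.2915
−0.17·log₂(0.17) = 0.4346
−0.06·log₂(0.06) = 0.2435
−0.10·log₂(0.10) = 0.3322
−0.05·log₂(0.05) = 0.2161
−0.30·log₂(0.30) = 0.5211
Sum ≈ 2.5331 → 2.533 bits.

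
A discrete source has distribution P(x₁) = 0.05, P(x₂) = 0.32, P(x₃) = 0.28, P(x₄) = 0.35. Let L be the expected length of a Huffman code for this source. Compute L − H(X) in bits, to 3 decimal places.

Entropy H = −Σ p log₂ p ≈ 1.7865 bits.
Huffman merges: 1/20+7/25→33/100; 8/25+33/100→13/20; 7/20+13/20→1. L = 99/50 ≈ 1.9800.
L − H = 1.9800 − 1.7865 = 0.194 bits.

0.194 bits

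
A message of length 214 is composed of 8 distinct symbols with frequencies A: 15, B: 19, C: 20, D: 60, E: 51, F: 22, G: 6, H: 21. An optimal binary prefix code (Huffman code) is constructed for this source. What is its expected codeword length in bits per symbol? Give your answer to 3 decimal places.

2.762 bits/symbol

Probabilities are the counts divided by 214.
Repeatedly combine the two least-probable nodes; the expected code length is the sum of the merged weights.
merge 3/107 + 15/214 → 21/214
merge 19/214 + 10/107 → 39/214
merge 21/214 + 21/214 → 21/107
merge 11/107 + 39/214 → 61/214
merge 21/107 + 51/214 → 93/214
merge 30/107 + 61/214 → 121/214
merge 93/214 + 121/214 → 1
L = 21/214 + 39/214 + 21/107 + 61/214 + 93/214 + 121/214 + 1 = 591/214 ≈ 2.762 bits/symbol.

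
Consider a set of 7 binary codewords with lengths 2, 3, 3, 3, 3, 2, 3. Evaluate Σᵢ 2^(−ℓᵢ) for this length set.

1.125

With common denominator 2^3 = 8: Σ 2^(−ℓᵢ) = 2/8 + 1/8 + 1/8 + 1/8 + 1/8 + 2/8 + 1/8 = 9/8 = 1.125.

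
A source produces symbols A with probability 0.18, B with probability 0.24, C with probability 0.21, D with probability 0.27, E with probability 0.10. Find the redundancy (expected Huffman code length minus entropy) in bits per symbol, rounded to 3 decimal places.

Entropy H = −Σ p log₂ p ≈ 2.2545 bits.
Huffman merges: 1/10+9/50→7/25; 21/100+6/25→9/20; 27/100+7/25→11/20; 9/20+11/20→1. L = 57/25 ≈ 2.2800.
L − H = 2.2800 − 2.2545 = 0.026 bits.

0.026 bits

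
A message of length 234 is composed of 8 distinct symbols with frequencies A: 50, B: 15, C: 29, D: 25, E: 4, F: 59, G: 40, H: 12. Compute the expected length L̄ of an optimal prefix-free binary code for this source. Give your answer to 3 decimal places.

Probabilities are the counts divided by 234.
Repeatedly combine the two least-probable nodes; the expected code length is the sum of the merged weights.
merge 2/117 + 2/39 → 8/117
merge 5/78 + 8/117 → 31/234
merge 25/234 + 29/234 → 3/13
merge 31/234 + 20/117 → 71/234
merge 25/117 + 3/13 → 4/9
merge 59/234 + 71/234 → 5/9
merge 4/9 + 5/9 → 1
L = 8/117 + 31/234 + 3/13 + 71/234 + 4/9 + 5/9 + 1 = 320/117 ≈ 2.735 bits/symbol.

2.735 bits/symbol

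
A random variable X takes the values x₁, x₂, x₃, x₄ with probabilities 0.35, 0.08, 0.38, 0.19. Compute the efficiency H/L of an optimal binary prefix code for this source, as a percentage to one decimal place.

Entropy H = −Σ p log₂ p ≈ 1.8073 bits.
Huffman merges: 2/25+19/100→27/100; 27/100+7/20→31/50; 19/50+31/50→1. L = 189/100 ≈ 1.8900.
Efficiency = H/L = 1.8073/1.8900 = 95.6%.

95.6%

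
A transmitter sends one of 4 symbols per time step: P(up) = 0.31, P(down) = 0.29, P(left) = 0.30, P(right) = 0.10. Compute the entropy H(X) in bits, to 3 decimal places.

1.895 bits

H = −Σ pᵢ log₂ pᵢ.
−0.31·log₂(0.31) = 0.5238
−0.29·log₂(0.29) = 0.5179
−0.30·log₂(0.30) = 0.5211
−0.10·log₂(0.10) = 0.3322
Sum ≈ 1.8950 → 1.895 bits.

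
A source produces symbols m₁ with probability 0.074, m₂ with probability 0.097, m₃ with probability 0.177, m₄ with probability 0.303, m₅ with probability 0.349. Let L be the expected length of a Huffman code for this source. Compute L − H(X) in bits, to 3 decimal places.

Entropy H = −Σ p log₂ p ≈ 2.0986 bits.
Huffman merges: 37/500+97/1000→171/1000; 171/1000+177/1000→87/250; 303/1000+87/250→651/1000; 349/1000+651/1000→1. L = 217/100 ≈ 2.1700.
L − H = 2.1700 − 2.0986 = 0.071 bits.

0.071 bits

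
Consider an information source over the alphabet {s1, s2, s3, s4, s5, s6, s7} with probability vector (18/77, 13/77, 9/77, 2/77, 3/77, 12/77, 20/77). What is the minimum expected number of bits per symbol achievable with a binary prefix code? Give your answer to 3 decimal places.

Repeatedly combine the two least-probable nodes; the expected code length is the sum of the merged weights.
merge 2/77 + 3/77 → 5/77
merge 5/77 + 9/77 → 2/11
merge 12/77 + 13/77 → 25/77
merge 2/11 + 18/77 → 32/77
merge 20/77 + 25/77 → 45/77
merge 32/77 + 45/77 → 1
L = 5/77 + 2/11 + 25/77 + 32/77 + 45/77 + 1 = 18/7 ≈ 2.571 bits/symbol.

2.571 bits/symbol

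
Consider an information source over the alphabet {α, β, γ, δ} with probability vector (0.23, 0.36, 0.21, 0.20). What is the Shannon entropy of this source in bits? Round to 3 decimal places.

1.955 bits

H = −Σ pᵢ log₂ pᵢ.
−0.23·log₂(0.23) = 0.4877
−0.36·log₂(0.36) = 0.5306
−0.21·log₂(0.21) = 0.4728
−0.20·log₂(0.20) = 0.4644
Sum ≈ 1.9555 → 1.955 bits.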